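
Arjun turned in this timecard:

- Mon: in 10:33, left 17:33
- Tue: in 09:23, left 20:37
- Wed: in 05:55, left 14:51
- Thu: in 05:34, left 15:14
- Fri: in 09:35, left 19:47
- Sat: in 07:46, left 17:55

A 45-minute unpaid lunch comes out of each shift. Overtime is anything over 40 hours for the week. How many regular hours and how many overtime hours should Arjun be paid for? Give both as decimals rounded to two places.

Regular 40.00 hours, overtime 12.68 hours

Mon: 10:33–17:33 = 7 h 0 min; less 45 min break → 6 h 15 min
Tue: 09:23–20:37 = 11 h 14 min; less 45 min break → 10 h 29 min
Wed: 05:55–14:51 = 8 h 56 min; less 45 min break → 8 h 11 min
Thu: 05:34–15:14 = 9 h 40 min; less 45 min break → 8 h 55 min
Fri: 09:35–19:47 = 10 h 12 min; less 45 min break → 9 h 27 min
Sat: 07:46–17:55 = 10 h 9 min; less 45 min break → 9 h 24 min
Total worked: 52 h 41 min = 52.68 h.
Threshold 40 h → overtime 12 h 41 min, regular 40 h 0 min.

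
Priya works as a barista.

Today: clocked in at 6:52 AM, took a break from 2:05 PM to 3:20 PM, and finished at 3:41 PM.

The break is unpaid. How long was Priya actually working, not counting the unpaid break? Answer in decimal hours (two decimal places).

Today: 6:52 AM–3:41 PM = 8 h 49 min; less 75 min break → 7 h 34 min

7.57 hours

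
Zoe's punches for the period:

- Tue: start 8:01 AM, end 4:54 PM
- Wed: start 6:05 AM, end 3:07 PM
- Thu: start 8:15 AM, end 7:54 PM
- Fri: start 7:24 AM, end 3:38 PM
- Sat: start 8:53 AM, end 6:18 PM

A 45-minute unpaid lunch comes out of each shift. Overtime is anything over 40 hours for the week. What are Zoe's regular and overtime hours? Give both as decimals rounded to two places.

Regular 40.00 hours, overtime 3.47 hours

Tue: 8:01 AM–4:54 PM = 8 h 53 min; less 45 min break → 8 h 8 min
Wed: 6:05 AM–3:07 PM = 9 h 2 min; less 45 min break → 8 h 17 min
Thu: 8:15 AM–7:54 PM = 11 h 39 min; less 45 min break → 10 h 54 min
Fri: 7:24 AM–3:38 PM = 8 h 14 min; less 45 min break → 7 h 29 min
Sat: 8:53 AM–6:18 PM = 9 h 25 min; less 45 min break → 8 h 40 min
Total worked: 43 h 28 min = 43.47 h.
Threshold 40 h → overtime 3 h 28 min, regular 40 h 0 min.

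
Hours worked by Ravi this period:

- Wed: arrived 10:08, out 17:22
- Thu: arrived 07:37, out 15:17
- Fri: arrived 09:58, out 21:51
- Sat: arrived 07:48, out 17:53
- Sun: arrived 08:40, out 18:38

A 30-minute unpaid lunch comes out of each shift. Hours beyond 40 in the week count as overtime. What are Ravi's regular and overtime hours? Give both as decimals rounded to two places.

Regular 40.00 hours, overtime 4.33 hours

Wed: 10:08–17:22 = 7 h 14 min; less 30 min break → 6 h 44 min
Thu: 07:37–15:17 = 7 h 40 min; less 30 min break → 7 h 10 min
Fri: 09:58–21:51 = 11 h 53 min; less 30 min break → 11 h 23 min
Sat: 07:48–17:53 = 10 h 5 min; less 30 min break → 9 h 35 min
Sun: 08:40–18:38 = 9 h 58 min; less 30 min break → 9 h 28 min
Total worked: 44 h 20 min = 44.33 h.
Threshold 40 h → overtime 4 h 20 min, regular 40 h 0 min.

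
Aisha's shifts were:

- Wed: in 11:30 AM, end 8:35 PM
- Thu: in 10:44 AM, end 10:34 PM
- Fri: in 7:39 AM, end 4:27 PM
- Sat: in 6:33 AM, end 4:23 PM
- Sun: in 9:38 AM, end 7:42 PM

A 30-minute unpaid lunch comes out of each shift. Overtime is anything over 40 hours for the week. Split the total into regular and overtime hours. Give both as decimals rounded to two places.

Wed: 11:30 AM–8:35 PM = 9 h 5 min; less 30 min break → 8 h 35 min
Thu: 10:44 AM–10:34 PM = 11 h 50 min; less 30 min break → 11 h 20 min
Fri: 7:39 AM–4:27 PM = 8 h 48 min; less 30 min break → 8 h 18 min
Sat: 6:33 AM–4:23 PM = 9 h 50 min; less 30 min break → 9 h 20 min
Sun: 9:38 AM–7:42 PM = 10 h 4 min; less 30 min break → 9 h 34 min
Total worked: 47 h 7 min = 47.12 h.
Threshold 40 h → overtime 7 h 7 min, regular 40 h 0 min.

Regular 40.00 hours, overtime 7.12 hours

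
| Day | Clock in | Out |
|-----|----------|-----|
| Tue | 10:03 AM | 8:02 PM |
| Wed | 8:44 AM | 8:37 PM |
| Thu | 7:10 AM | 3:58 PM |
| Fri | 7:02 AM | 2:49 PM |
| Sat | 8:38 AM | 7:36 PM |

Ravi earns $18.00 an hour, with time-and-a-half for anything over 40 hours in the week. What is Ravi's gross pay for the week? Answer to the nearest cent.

$974.25

Tue: 10:03 AM–8:02 PM = 9 h 59 min
Wed: 8:44 AM–8:37 PM = 11 h 53 min
Thu: 7:10 AM–3:58 PM = 8 h 48 min
Fri: 7:02 AM–2:49 PM = 7 h 47 min
Sat: 8:38 AM–7:36 PM = 10 h 58 min
Total worked: 49 h 25 min = 2965 min.
Regular 40 h 0 min = 2400 min at $18.00/h; overtime 9 h 25 min = 565 min at $27.00/h.
Pay = (2400 × $18.00 + 565 × $27.00) ÷ 60 = $974.25.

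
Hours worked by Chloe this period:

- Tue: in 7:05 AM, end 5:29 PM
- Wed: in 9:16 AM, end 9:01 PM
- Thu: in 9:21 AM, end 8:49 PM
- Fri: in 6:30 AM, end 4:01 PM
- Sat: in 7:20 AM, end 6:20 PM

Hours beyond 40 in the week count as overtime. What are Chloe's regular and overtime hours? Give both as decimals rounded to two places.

Tue: 7:05 AM–5:29 PM = 10 h 24 min
Wed: 9:16 AM–9:01 PM = 11 h 45 min
Thu: 9:21 AM–8:49 PM = 11 h 28 min
Fri: 6:30 AM–4:01 PM = 9 h 31 min
Sat: 7:20 AM–6:20 PM = 11 h 0 min
Total worked: 54 h 8 min = 54.13 h.
Threshold 40 h → overtime 14 h 8 min, regular 40 h 0 min.

Regular 40.00 hours, overtime 14.13 hours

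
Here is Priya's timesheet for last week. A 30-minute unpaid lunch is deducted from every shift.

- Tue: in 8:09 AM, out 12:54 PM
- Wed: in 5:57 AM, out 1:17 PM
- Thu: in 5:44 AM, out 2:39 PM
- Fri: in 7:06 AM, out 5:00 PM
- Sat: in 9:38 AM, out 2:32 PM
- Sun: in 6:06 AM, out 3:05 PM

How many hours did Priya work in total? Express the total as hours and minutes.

41 h 47 min

Tue: 8:09 AM–12:54 PM = 4 h 45 min; less 30 min break → 4 h 15 min
Wed: 5:57 AM–1:17 PM = 7 h 20 min; less 30 min break → 6 h 50 min
Thu: 5:44 AM–2:39 PM = 8 h 55 min; less 30 min break → 8 h 25 min
Fri: 7:06 AM–5:00 PM = 9 h 54 min; less 30 min break → 9 h 24 min
Sat: 9:38 AM–2:32 PM = 4 h 54 min; less 30 min break → 4 h 24 min
Sun: 6:06 AM–3:05 PM = 8 h 59 min; less 30 min break → 8 h 29 min
Total: 4 h 15 min + 6 h 50 min + 8 h 25 min + 9 h 24 min + 4 h 24 min + 8 h 29 min = 41 h 47 min.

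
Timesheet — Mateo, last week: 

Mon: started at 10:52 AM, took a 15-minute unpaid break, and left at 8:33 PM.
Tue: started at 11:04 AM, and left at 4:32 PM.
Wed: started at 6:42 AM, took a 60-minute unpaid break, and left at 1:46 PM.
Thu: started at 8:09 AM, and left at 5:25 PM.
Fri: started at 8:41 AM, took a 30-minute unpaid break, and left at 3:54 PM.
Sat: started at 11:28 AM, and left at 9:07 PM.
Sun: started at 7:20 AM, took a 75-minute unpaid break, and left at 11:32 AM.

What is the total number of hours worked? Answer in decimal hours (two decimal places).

Mon: 10:52 AM–8:33 PM = 9 h 41 min; less 15 min break → 9 h 26 min
Tue: 11:04 AM–4:32 PM = 5 h 28 min
Wed: 6:42 AM–1:46 PM = 7 h 4 min; less 60 min break → 6 h 4 min
Thu: 8:09 AM–5:25 PM = 9 h 16 min
Fri: 8:41 AM–3:54 PM = 7 h 13 min; less 30 min break → 6 h 43 min
Sat: 11:28 AM–9:07 PM = 9 h 39 min
Sun: 7:20 AM–11:32 AM = 4 h 12 min; less 75 min break → 2 h 57 min
Total: 9 h 26 min + 5 h 28 min + 6 h 4 min + 9 h 16 min + 6 h 43 min + 9 h 39 min + 2 h 57 min = 49 h 33 min.

49.55 hours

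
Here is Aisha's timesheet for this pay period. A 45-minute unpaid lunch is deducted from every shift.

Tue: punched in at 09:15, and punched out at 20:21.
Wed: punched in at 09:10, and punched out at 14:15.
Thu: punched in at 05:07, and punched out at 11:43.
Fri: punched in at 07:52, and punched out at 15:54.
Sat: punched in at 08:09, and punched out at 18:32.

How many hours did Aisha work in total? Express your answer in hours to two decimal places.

Tue: 09:15–20:21 = 11 h 6 min; less 45 min break → 10 h 21 min
Wed: 09:10–14:15 = 5 h 5 min; less 45 min break → 4 h 20 min
Thu: 05:07–11:43 = 6 h 36 min; less 45 min break → 5 h 51 min
Fri: 07:52–15:54 = 8 h 2 min; less 45 min break → 7 h 17 min
Sat: 08:09–18:32 = 10 h 23 min; less 45 min break → 9 h 38 min
Total: 10 h 21 min + 4 h 20 min + 5 h 51 min + 7 h 17 min + 9 h 38 min = 37 h 27 min.

37.45 hours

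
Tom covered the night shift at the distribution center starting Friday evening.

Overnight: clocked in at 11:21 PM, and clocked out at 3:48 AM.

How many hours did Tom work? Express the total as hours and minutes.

4 h 27 min

Overnight: 11:21 PM → midnight = 0 h 39 min; midnight → 3:48 AM = 3 h 48 min; span 4 h 27 min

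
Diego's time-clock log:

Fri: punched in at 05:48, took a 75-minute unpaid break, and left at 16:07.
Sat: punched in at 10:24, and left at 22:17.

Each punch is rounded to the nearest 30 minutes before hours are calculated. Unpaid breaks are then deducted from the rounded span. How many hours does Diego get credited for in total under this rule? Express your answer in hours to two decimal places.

Fri: in 05:48→06:00, out 16:07→16:00; 10 h 0 min − 75 min = 8 h 45 min
Sat: in 10:24→10:30, out 22:17→22:30; 12 h 0 min
Total credited: 20 h 45 min.

20.75 hours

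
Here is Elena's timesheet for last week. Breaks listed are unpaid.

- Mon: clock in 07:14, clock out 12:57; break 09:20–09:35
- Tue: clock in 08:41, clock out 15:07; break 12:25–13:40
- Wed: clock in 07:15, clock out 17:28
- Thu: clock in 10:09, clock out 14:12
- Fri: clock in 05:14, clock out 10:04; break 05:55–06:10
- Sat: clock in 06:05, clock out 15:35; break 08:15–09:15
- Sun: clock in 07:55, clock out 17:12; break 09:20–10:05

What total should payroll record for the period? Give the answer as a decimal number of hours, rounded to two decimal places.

Mon: 07:14–12:57 = 5 h 43 min; less 15 min break → 5 h 28 min
Tue: 08:41–15:07 = 6 h 26 min; less 75 min break → 5 h 11 min
Wed: 07:15–17:28 = 10 h 13 min
Thu: 10:09–14:12 = 4 h 3 min
Fri: 05:14–10:04 = 4 h 50 min; less 15 min break → 4 h 35 min
Sat: 06:05–15:35 = 9 h 30 min; less 60 min break → 8 h 30 min
Sun: 07:55–17:12 = 9 h 17 min; less 45 min break → 8 h 32 min
Total: 5 h 28 min + 5 h 11 min + 10 h 13 min + 4 h 3 min + 4 h 35 min + 8 h 30 min + 8 h 32 min = 46 h 32 min.

46.53 hours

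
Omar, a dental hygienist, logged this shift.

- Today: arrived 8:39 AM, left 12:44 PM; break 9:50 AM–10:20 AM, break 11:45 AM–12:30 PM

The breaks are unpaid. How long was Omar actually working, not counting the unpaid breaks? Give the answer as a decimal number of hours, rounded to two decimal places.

Today: 8:39 AM–12:44 PM = 4 h 5 min; less 75 min break → 2 h 50 min

2.83 hours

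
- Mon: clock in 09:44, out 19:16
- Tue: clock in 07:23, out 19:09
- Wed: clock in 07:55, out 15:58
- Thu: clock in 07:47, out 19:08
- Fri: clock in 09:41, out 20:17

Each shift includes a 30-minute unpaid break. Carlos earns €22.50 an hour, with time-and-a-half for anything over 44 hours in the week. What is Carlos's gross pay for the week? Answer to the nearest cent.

Mon: 09:44–19:16 = 9 h 32 min; less 30 min break → 9 h 2 min
Tue: 07:23–19:09 = 11 h 46 min; less 30 min break → 11 h 16 min
Wed: 07:55–15:58 = 8 h 3 min; less 30 min break → 7 h 33 min
Thu: 07:47–19:08 = 11 h 21 min; less 30 min break → 10 h 51 min
Fri: 09:41–20:17 = 10 h 36 min; less 30 min break → 10 h 6 min
Total worked: 48 h 48 min = 2928 min.
Regular 44 h 0 min = 2640 min at €22.50/h; overtime 4 h 48 min = 288 min at €33.75/h.
Pay = (2640 × €22.50 + 288 × €33.75) ÷ 60 = €1152.00.

€1152.00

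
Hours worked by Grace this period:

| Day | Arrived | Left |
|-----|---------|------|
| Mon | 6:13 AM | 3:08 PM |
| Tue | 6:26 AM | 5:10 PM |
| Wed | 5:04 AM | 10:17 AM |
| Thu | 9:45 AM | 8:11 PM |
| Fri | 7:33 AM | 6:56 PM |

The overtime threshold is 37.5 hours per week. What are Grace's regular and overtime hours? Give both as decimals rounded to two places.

Mon: 6:13 AM–3:08 PM = 8 h 55 min
Tue: 6:26 AM–5:10 PM = 10 h 44 min
Wed: 5:04 AM–10:17 AM = 5 h 13 min
Thu: 9:45 AM–8:11 PM = 10 h 26 min
Fri: 7:33 AM–6:56 PM = 11 h 23 min
Total worked: 46 h 41 min = 46.68 h.
Threshold 37.5 h → overtime 9 h 11 min, regular 37 h 30 min.

Regular 37.50 hours, overtime 9.18 hours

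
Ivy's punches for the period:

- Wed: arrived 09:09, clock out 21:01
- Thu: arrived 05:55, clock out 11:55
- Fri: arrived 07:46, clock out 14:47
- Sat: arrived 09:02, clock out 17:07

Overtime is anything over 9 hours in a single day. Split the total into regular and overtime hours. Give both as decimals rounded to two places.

Regular 30.10 hours, overtime 2.87 hours

Wed: 09:09–21:01 = 11 h 52 min
Thu: 05:55–11:55 = 6 h 0 min
Fri: 07:46–14:47 = 7 h 1 min
Sat: 09:02–17:07 = 8 h 5 min
Wed reg 9 h 0 min / OT 2 h 52 min; Thu reg 6 h 0 min / OT 0 h 0 min; Fri reg 7 h 1 min / OT 0 h 0 min; Sat reg 8 h 5 min / OT 0 h 0 min.
Totals: regular 30 h 6 min, overtime 2 h 52 min.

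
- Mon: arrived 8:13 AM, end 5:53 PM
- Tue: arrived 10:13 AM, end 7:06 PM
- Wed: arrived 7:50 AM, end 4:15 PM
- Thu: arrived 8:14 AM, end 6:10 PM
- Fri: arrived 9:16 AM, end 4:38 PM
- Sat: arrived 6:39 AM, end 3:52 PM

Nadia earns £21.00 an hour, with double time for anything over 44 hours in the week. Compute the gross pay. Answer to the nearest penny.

£1322.30

Mon: 8:13 AM–5:53 PM = 9 h 40 min
Tue: 10:13 AM–7:06 PM = 8 h 53 min
Wed: 7:50 AM–4:15 PM = 8 h 25 min
Thu: 8:14 AM–6:10 PM = 9 h 56 min
Fri: 9:16 AM–4:38 PM = 7 h 22 min
Sat: 6:39 AM–3:52 PM = 9 h 13 min
Total worked: 53 h 29 min = 3209 min.
Regular 44 h 0 min = 2640 min at £21.00/h; overtime 9 h 29 min = 569 min at £42.00/h.
Pay = (2640 × £21.00 + 569 × £42.00) ÷ 60 = £1322.30.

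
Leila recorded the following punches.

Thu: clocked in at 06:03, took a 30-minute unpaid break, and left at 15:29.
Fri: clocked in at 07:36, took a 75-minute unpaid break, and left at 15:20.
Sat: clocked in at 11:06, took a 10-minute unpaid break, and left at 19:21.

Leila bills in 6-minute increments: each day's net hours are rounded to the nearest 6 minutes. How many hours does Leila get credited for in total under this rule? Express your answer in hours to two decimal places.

23.50 hours

Thu: 06:03–15:29 = 9 h 26 min − 30 min = 8 h 56 min → rounds to 8 h 54 min
Fri: 07:36–15:20 = 7 h 44 min − 75 min = 6 h 29 min → rounds to 6 h 30 min
Sat: 11:06–19:21 = 8 h 15 min − 10 min = 8 h 5 min → rounds to 8 h 6 min
Total credited: 23 h 30 min.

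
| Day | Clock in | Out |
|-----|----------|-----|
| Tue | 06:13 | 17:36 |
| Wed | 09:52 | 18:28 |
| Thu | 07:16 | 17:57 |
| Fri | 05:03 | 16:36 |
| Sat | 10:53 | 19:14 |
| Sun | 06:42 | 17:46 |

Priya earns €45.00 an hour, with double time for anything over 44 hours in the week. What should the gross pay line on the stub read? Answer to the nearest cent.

€3567.00

Tue: 06:13–17:36 = 11 h 23 min
Wed: 09:52–18:28 = 8 h 36 min
Thu: 07:16–17:57 = 10 h 41 min
Fri: 05:03–16:36 = 11 h 33 min
Sat: 10:53–19:14 = 8 h 21 min
Sun: 06:42–17:46 = 11 h 4 min
Total worked: 61 h 38 min = 3698 min.
Regular 44 h 0 min = 2640 min at €45.00/h; overtime 17 h 38 min = 1058 min at €90.00/h.
Pay = (2640 × €45.00 + 1058 × €90.00) ÷ 60 = €3567.00.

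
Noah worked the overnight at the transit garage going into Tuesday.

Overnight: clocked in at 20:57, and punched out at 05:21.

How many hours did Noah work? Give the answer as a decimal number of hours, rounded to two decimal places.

Overnight: 20:57 → midnight = 3 h 3 min; midnight → 05:21 = 5 h 21 min; span 8 h 24 min

8.40 hours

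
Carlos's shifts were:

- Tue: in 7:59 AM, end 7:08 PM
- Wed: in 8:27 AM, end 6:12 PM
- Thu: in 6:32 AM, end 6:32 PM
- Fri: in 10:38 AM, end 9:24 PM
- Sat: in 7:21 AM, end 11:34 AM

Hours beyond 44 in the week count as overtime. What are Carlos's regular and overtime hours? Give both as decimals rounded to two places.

Tue: 7:59 AM–7:08 PM = 11 h 9 min
Wed: 8:27 AM–6:12 PM = 9 h 45 min
Thu: 6:32 AM–6:32 PM = 12 h 0 min
Fri: 10:38 AM–9:24 PM = 10 h 46 min
Sat: 7:21 AM–11:34 AM = 4 h 13 min
Total worked: 47 h 53 min = 47.88 h.
Threshold 44 h → overtime 3 h 53 min, regular 44 h 0 min.

Regular 44.00 hours, overtime 3.88 hours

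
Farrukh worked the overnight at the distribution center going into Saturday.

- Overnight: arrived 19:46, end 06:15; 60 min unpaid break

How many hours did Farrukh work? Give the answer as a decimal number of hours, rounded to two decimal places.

9.48 hours

Overnight: 19:46 → midnight = 4 h 14 min; midnight → 06:15 = 6 h 15 min; span 10 h 29 min; less 60 min break → 9 h 29 min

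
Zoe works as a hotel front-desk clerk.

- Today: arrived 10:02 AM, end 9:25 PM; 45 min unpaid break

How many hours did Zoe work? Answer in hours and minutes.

Today: 10:02 AM–9:25 PM = 11 h 23 min; less 45 min break → 10 h 38 min

10 h 38 min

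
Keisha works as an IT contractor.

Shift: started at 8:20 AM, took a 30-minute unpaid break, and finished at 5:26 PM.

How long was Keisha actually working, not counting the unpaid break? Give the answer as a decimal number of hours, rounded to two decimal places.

8.60 hours

Shift: 8:20 AM–5:26 PM = 9 h 6 min; less 30 min break → 8 h 36 min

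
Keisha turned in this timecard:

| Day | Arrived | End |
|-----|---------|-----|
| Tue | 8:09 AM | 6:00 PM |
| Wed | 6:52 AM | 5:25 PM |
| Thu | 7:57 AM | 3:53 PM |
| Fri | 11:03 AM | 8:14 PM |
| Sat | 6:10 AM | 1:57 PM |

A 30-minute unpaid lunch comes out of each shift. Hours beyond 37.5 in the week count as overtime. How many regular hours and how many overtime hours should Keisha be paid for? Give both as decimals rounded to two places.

Tue: 8:09 AM–6:00 PM = 9 h 51 min; less 30 min break → 9 h 21 min
Wed: 6:52 AM–5:25 PM = 10 h 33 min; less 30 min break → 10 h 3 min
Thu: 7:57 AM–3:53 PM = 7 h 56 min; less 30 min break → 7 h 26 min
Fri: 11:03 AM–8:14 PM = 9 h 11 min; less 30 min break → 8 h 41 min
Sat: 6:10 AM–1:57 PM = 7 h 47 min; less 30 min break → 7 h 17 min
Total worked: 42 h 48 min = 42.80 h.
Threshold 37.5 h → overtime 5 h 18 min, regular 37 h 30 min.

Regular 37.50 hours, overtime 5.30 hours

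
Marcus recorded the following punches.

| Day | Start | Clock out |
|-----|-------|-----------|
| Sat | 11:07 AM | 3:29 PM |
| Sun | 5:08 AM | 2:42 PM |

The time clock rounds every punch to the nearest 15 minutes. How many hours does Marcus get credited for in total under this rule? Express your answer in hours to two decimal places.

Sat: in 11:07 AM→11:00 AM, out 3:29 PM→3:30 PM; 4 h 30 min
Sun: in 5:08 AM→5:15 AM, out 2:42 PM→2:45 PM; 9 h 30 min
Total credited: 14 h 0 min.

14.00 hours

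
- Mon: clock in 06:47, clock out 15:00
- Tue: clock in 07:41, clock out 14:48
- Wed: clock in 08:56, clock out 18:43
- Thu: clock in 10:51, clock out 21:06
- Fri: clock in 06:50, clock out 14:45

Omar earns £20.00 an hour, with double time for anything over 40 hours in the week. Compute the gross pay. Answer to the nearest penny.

Mon: 06:47–15:00 = 8 h 13 min
Tue: 07:41–14:48 = 7 h 7 min
Wed: 08:56–18:43 = 9 h 47 min
Thu: 10:51–21:06 = 10 h 15 min
Fri: 06:50–14:45 = 7 h 55 min
Total worked: 43 h 17 min = 2597 min.
Regular 40 h 0 min = 2400 min at £20.00/h; overtime 3 h 17 min = 197 min at £40.00/h.
Pay = (2400 × £20.00 + 197 × £40.00) ÷ 60 = £931.33.

£931.33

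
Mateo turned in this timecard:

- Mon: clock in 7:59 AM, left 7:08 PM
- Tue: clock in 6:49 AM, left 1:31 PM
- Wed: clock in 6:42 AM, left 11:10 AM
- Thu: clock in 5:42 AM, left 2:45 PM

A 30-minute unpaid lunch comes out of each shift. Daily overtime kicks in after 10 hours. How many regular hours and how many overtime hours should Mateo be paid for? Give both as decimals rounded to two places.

Regular 28.72 hours, overtime 0.65 hours

Mon: 7:59 AM–7:08 PM = 11 h 9 min; less 30 min break → 10 h 39 min
Tue: 6:49 AM–1:31 PM = 6 h 42 min; less 30 min break → 6 h 12 min
Wed: 6:42 AM–11:10 AM = 4 h 28 min; less 30 min break → 3 h 58 min
Thu: 5:42 AM–2:45 PM = 9 h 3 min; less 30 min break → 8 h 33 min
Mon reg 10 h 0 min / OT 0 h 39 min; Tue reg 6 h 12 min / OT 0 h 0 min; Wed reg 3 h 58 min / OT 0 h 0 min; Thu reg 8 h 33 min / OT 0 h 0 min.
Totals: regular 28 h 43 min, overtime 0 h 39 min.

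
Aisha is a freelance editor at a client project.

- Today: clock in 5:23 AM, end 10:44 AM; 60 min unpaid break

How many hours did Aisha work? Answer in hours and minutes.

4 h 21 min

Today: 5:23 AM–10:44 AM = 5 h 21 min; less 60 min break → 4 h 21 min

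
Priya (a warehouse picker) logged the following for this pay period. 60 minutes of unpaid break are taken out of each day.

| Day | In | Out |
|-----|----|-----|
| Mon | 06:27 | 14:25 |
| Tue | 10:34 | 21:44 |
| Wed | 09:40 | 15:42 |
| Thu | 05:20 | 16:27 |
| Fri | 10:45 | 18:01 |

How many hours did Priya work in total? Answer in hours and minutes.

38 h 33 min

Mon: 06:27–14:25 = 7 h 58 min; less 60 min break → 6 h 58 min
Tue: 10:34–21:44 = 11 h 10 min; less 60 min break → 10 h 10 min
Wed: 09:40–15:42 = 6 h 2 min; less 60 min break → 5 h 2 min
Thu: 05:20–16:27 = 11 h 7 min; less 60 min break → 10 h 7 min
Fri: 10:45–18:01 = 7 h 16 min; less 60 min break → 6 h 16 min
Total: 6 h 58 min + 10 h 10 min + 5 h 2 min + 10 h 7 min + 6 h 16 min = 38 h 33 min.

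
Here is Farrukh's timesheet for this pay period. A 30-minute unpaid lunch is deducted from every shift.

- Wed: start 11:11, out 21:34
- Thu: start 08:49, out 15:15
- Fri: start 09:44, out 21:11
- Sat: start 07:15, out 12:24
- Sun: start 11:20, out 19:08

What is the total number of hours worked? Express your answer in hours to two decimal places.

38.72 hours

Wed: 11:11–21:34 = 10 h 23 min; less 30 min break → 9 h 53 min
Thu: 08:49–15:15 = 6 h 26 min; less 30 min break → 5 h 56 min
Fri: 09:44–21:11 = 11 h 27 min; less 30 min break → 10 h 57 min
Sat: 07:15–12:24 = 5 h 9 min; less 30 min break → 4 h 39 min
Sun: 11:20–19:08 = 7 h 48 min; less 30 min break → 7 h 18 min
Total: 9 h 53 min + 5 h 56 min + 10 h 57 min + 4 h 39 min + 7 h 18 min = 38 h 43 min.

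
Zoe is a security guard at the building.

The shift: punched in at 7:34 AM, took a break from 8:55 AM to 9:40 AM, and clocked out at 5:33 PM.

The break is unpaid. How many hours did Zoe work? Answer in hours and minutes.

The shift: 7:34 AM–5:33 PM = 9 h 59 min; less 45 min break → 9 h 14 min

9 h 14 min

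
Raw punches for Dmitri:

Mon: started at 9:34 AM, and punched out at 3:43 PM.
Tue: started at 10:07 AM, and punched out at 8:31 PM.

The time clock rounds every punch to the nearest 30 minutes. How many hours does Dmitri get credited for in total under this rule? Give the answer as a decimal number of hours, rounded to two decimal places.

16.50 hours

Mon: in 9:34 AM→9:30 AM, out 3:43 PM→3:30 PM; 6 h 0 min
Tue: in 10:07 AM→10:00 AM, out 8:31 PM→8:30 PM; 10 h 30 min
Total credited: 16 h 30 min.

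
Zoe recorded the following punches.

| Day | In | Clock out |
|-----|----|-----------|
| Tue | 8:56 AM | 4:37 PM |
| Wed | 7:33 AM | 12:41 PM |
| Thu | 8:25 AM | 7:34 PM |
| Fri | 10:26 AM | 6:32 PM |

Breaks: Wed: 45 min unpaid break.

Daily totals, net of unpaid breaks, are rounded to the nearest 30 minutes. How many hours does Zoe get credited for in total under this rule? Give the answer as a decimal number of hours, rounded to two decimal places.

31.00 hours

Tue: 8:56 AM–4:37 PM = 7 h 41 min → rounds to 7 h 30 min
Wed: 7:33 AM–12:41 PM = 5 h 8 min − 45 min = 4 h 23 min → rounds to 4 h 30 min
Thu: 8:25 AM–7:34 PM = 11 h 9 min → rounds to 11 h 0 min
Fri: 10:26 AM–6:32 PM = 8 h 6 min → rounds to 8 h 0 min
Total credited: 31 h 0 min.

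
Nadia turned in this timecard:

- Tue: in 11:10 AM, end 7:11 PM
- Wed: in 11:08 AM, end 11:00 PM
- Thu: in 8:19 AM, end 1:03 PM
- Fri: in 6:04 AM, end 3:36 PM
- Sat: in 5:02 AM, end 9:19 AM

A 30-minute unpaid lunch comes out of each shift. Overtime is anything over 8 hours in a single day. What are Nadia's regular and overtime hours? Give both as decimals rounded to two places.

Tue: 11:10 AM–7:11 PM = 8 h 1 min; less 30 min break → 7 h 31 min
Wed: 11:08 AM–11:00 PM = 11 h 52 min; less 30 min break → 11 h 22 min
Thu: 8:19 AM–1:03 PM = 4 h 44 min; less 30 min break → 4 h 14 min
Fri: 6:04 AM–3:36 PM = 9 h 32 min; less 30 min break → 9 h 2 min
Sat: 5:02 AM–9:19 AM = 4 h 17 min; less 30 min break → 3 h 47 min
Tue reg 7 h 31 min / OT 0 h 0 min; Wed reg 8 h 0 min / OT 3 h 22 min; Thu reg 4 h 14 min / OT 0 h 0 min; Fri reg 8 h 0 min / OT 1 h 2 min; Sat reg 3 h 47 min / OT 0 h 0 min.
Totals: regular 31 h 32 min, overtime 4 h 24 min.

Regular 31.53 hours, overtime 4.40 hours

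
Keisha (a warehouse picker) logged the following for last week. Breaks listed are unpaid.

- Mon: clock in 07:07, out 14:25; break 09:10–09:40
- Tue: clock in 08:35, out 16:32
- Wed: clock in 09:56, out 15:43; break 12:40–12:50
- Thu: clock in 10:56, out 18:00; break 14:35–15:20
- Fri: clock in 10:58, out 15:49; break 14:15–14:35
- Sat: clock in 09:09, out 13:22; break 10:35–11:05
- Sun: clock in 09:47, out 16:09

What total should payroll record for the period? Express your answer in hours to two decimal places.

41.28 hours

Mon: 07:07–14:25 = 7 h 18 min; less 30 min break → 6 h 48 min
Tue: 08:35–16:32 = 7 h 57 min
Wed: 09:56–15:43 = 5 h 47 min; less 10 min break → 5 h 37 min
Thu: 10:56–18:00 = 7 h 4 min; less 45 min break → 6 h 19 min
Fri: 10:58–15:49 = 4 h 51 min; less 20 min break → 4 h 31 min
Sat: 09:09–13:22 = 4 h 13 min; less 30 min break → 3 h 43 min
Sun: 09:47–16:09 = 6 h 22 min
Total: 6 h 48 min + 7 h 57 min + 5 h 37 min + 6 h 19 min + 4 h 31 min + 3 h 43 min + 6 h 22 min = 41 h 17 min.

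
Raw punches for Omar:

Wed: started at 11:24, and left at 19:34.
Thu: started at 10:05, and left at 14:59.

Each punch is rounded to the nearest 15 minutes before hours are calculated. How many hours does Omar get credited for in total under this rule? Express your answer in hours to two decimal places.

13.00 hours

Wed: in 11:24→11:30, out 19:34→19:30; 8 h 0 min
Thu: in 10:05→10:00, out 14:59→15:00; 5 h 0 min
Total credited: 13 h 0 min.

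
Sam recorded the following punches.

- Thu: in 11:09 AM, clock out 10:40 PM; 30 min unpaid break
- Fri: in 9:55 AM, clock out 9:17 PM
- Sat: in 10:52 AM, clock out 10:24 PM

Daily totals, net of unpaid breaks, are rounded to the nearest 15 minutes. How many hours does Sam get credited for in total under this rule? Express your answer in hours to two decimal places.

33.75 hours

Thu: 11:09 AM–10:40 PM = 11 h 31 min − 30 min = 11 h 1 min → rounds to 11 h 0 min
Fri: 9:55 AM–9:17 PM = 11 h 22 min → rounds to 11 h 15 min
Sat: 10:52 AM–10:24 PM = 11 h 32 min → rounds to 11 h 30 min
Total credited: 33 h 45 min.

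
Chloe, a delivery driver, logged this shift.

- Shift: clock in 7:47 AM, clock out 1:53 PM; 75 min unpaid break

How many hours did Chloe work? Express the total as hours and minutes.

Shift: 7:47 AM–1:53 PM = 6 h 6 min; less 75 min break → 4 h 51 min

4 h 51 min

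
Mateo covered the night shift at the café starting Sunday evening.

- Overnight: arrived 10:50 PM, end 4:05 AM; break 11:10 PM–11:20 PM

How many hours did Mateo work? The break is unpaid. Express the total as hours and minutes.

5 h 5 min

Overnight: 10:50 PM → midnight = 1 h 10 min; midnight → 4:05 AM = 4 h 5 min; span 5 h 15 min; less 10 min break → 5 h 5 min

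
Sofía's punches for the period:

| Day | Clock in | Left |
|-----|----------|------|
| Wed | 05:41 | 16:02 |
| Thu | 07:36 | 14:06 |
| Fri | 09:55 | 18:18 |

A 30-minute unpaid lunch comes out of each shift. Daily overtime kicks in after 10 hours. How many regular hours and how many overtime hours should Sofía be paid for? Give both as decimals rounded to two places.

Regular 23.73 hours, overtime 0.00 hours

Wed: 05:41–16:02 = 10 h 21 min; less 30 min break → 9 h 51 min
Thu: 07:36–14:06 = 6 h 30 min; less 30 min break → 6 h 0 min
Fri: 09:55–18:18 = 8 h 23 min; less 30 min break → 7 h 53 min
Wed reg 9 h 51 min / OT 0 h 0 min; Thu reg 6 h 0 min / OT 0 h 0 min; Fri reg 7 h 53 min / OT 0 h 0 min.
Totals: regular 23 h 44 min, overtime 0 h 0 min.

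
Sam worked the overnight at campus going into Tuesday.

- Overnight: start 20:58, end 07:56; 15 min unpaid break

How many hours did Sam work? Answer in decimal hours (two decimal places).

10.72 hours

Overnight: 20:58 → midnight = 3 h 2 min; midnight → 07:56 = 7 h 56 min; span 10 h 58 min; less 15 min break → 10 h 43 min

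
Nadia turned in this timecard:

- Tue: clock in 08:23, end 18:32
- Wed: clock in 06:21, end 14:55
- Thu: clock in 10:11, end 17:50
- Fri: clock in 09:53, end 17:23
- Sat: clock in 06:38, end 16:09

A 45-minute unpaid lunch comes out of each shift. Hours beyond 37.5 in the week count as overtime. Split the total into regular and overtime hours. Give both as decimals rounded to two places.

Regular 37.50 hours, overtime 2.13 hours

Tue: 08:23–18:32 = 10 h 9 min; less 45 min break → 9 h 24 min
Wed: 06:21–14:55 = 8 h 34 min; less 45 min break → 7 h 49 min
Thu: 10:11–17:50 = 7 h 39 min; less 45 min break → 6 h 54 min
Fri: 09:53–17:23 = 7 h 30 min; less 45 min break → 6 h 45 min
Sat: 06:38–16:09 = 9 h 31 min; less 45 min break → 8 h 46 min
Total worked: 39 h 38 min = 39.63 h.
Threshold 37.5 h → overtime 2 h 8 min, regular 37 h 30 min.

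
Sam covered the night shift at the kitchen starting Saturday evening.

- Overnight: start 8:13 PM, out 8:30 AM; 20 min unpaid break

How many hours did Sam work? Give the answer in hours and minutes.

11 h 57 min

Overnight: 8:13 PM → midnight = 3 h 47 min; midnight → 8:30 AM = 8 h 30 min; span 12 h 17 min; less 20 min break → 11 h 57 min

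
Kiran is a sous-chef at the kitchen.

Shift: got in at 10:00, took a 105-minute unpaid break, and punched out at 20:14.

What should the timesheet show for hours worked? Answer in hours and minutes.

Shift: 10:00–20:14 = 10 h 14 min; less 105 min break → 8 h 29 min

8 h 29 min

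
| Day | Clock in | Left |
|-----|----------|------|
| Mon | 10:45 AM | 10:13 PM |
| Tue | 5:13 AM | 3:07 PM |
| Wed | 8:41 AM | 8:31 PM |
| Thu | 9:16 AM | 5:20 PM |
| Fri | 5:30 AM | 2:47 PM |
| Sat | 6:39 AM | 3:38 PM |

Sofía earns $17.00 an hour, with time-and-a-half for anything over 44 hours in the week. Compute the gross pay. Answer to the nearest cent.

Mon: 10:45 AM–10:13 PM = 11 h 28 min
Tue: 5:13 AM–3:07 PM = 9 h 54 min
Wed: 8:41 AM–8:31 PM = 11 h 50 min
Thu: 9:16 AM–5:20 PM = 8 h 4 min
Fri: 5:30 AM–2:47 PM = 9 h 17 min
Sat: 6:39 AM–3:38 PM = 8 h 59 min
Total worked: 59 h 32 min = 3572 min.
Regular 44 h 0 min = 2640 min at $17.00/h; overtime 15 h 32 min = 932 min at $25.50/h.
Pay = (2640 × $17.00 + 932 × $25.50) ÷ 60 = $1144.10.

$1144.10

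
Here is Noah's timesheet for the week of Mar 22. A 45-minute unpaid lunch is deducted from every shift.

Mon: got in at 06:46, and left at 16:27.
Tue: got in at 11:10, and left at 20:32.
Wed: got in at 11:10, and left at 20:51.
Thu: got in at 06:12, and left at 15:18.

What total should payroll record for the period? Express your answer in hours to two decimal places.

Mon: 06:46–16:27 = 9 h 41 min; less 45 min break → 8 h 56 min
Tue: 11:10–20:32 = 9 h 22 min; less 45 min break → 8 h 37 min
Wed: 11:10–20:51 = 9 h 41 min; less 45 min break → 8 h 56 min
Thu: 06:12–15:18 = 9 h 6 min; less 45 min break → 8 h 21 min
Total: 8 h 56 min + 8 h 37 min + 8 h 56 min + 8 h 21 min = 34 h 50 min.

34.83 hours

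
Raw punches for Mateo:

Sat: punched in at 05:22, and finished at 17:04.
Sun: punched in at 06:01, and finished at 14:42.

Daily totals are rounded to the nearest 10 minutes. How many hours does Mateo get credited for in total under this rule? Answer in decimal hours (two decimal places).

Sat: 05:22–17:04 = 11 h 42 min → rounds to 11 h 40 min
Sun: 06:01–14:42 = 8 h 41 min → rounds to 8 h 40 min
Total credited: 20 h 20 min.

20.33 hours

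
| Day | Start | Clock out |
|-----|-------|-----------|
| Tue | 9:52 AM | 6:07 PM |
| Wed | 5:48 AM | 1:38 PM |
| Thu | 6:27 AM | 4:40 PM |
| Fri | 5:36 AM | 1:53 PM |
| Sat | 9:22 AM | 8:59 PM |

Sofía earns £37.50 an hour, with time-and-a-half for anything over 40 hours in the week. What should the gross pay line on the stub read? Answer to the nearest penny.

Tue: 9:52 AM–6:07 PM = 8 h 15 min
Wed: 5:48 AM–1:38 PM = 7 h 50 min
Thu: 6:27 AM–4:40 PM = 10 h 13 min
Fri: 5:36 AM–1:53 PM = 8 h 17 min
Sat: 9:22 AM–8:59 PM = 11 h 37 min
Total worked: 46 h 12 min = 2772 min.
Regular 40 h 0 min = 2400 min at £37.50/h; overtime 6 h 12 min = 372 min at £56.25/h.
Pay = (2400 × £37.50 + 372 × £56.25) ÷ 60 = £1848.75.

£1848.75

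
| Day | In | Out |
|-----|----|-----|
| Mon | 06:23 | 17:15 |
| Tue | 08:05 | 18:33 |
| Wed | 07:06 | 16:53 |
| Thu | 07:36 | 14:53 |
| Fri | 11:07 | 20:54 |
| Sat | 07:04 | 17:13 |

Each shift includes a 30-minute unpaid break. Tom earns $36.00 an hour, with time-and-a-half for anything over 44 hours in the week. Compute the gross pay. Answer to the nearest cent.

$2196.00

Mon: 06:23–17:15 = 10 h 52 min; less 30 min break → 10 h 22 min
Tue: 08:05–18:33 = 10 h 28 min; less 30 min break → 9 h 58 min
Wed: 07:06–16:53 = 9 h 47 min; less 30 min break → 9 h 17 min
Thu: 07:36–14:53 = 7 h 17 min; less 30 min break → 6 h 47 min
Fri: 11:07–20:54 = 9 h 47 min; less 30 min break → 9 h 17 min
Sat: 07:04–17:13 = 10 h 9 min; less 30 min break → 9 h 39 min
Total worked: 55 h 20 min = 3320 min.
Regular 44 h 0 min = 2640 min at $36.00/h; overtime 11 h 20 min = 680 min at $54.00/h.
Pay = (2640 × $36.00 + 680 × $54.00) ÷ 60 = $2196.00.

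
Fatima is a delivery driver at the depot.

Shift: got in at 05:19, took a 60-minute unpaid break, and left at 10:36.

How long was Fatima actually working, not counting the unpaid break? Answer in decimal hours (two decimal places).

4.28 hours

Shift: 05:19–10:36 = 5 h 17 min; less 60 min break → 4 h 17 min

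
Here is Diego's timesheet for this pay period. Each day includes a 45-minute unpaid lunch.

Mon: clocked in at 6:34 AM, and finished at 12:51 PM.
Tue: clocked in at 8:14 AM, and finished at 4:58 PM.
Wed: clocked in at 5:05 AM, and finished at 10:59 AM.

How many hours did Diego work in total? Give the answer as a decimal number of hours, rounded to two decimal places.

Mon: 6:34 AM–12:51 PM = 6 h 17 min; less 45 min break → 5 h 32 min
Tue: 8:14 AM–4:58 PM = 8 h 44 min; less 45 min break → 7 h 59 min
Wed: 5:05 AM–10:59 AM = 5 h 54 min; less 45 min break → 5 h 9 min
Total: 5 h 32 min + 7 h 59 min + 5 h 9 min = 18 h 40 min.

18.67 hours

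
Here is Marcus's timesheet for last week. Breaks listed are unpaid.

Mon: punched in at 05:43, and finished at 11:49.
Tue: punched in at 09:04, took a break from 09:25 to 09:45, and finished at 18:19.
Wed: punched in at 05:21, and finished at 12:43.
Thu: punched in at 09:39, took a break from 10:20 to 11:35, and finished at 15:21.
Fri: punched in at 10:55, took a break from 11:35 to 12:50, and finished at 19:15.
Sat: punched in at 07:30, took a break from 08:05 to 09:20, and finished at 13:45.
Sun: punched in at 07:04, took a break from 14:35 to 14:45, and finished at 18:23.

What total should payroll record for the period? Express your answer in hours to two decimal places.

50.07 hours

Mon: 05:43–11:49 = 6 h 6 min
Tue: 09:04–18:19 = 9 h 15 min; less 20 min break → 8 h 55 min
Wed: 05:21–12:43 = 7 h 22 min
Thu: 09:39–15:21 = 5 h 42 min; less 75 min break → 4 h 27 min
Fri: 10:55–19:15 = 8 h 20 min; less 75 min break → 7 h 5 min
Sat: 07:30–13:45 = 6 h 15 min; less 75 min break → 5 h 0 min
Sun: 07:04–18:23 = 11 h 19 min; less 10 min break → 11 h 9 min
Total: 6 h 6 min + 8 h 55 min + 7 h 22 min + 4 h 27 min + 7 h 5 min + 5 h 0 min + 11 h 9 min = 50 h 4 min.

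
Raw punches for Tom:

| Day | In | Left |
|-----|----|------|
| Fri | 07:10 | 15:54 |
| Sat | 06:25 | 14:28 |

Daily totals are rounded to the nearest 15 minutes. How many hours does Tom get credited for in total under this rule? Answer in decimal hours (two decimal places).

Fri: 07:10–15:54 = 8 h 44 min → rounds to 8 h 45 min
Sat: 06:25–14:28 = 8 h 3 min → rounds to 8 h 0 min
Total credited: 16 h 45 min.

16.75 hours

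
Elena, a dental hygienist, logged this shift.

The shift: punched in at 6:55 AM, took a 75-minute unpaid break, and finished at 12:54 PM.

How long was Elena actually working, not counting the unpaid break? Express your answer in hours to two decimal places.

The shift: 6:55 AM–12:54 PM = 5 h 59 min; less 75 min break → 4 h 44 min

4.73 hours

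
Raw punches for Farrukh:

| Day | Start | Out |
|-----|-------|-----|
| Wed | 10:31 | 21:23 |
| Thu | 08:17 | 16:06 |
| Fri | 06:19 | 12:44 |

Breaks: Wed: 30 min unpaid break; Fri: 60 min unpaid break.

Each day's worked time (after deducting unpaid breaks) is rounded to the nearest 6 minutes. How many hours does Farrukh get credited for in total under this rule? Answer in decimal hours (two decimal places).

23.60 hours

Wed: 10:31–21:23 = 10 h 52 min − 30 min = 10 h 22 min → rounds to 10 h 24 min
Thu: 08:17–16:06 = 7 h 49 min → rounds to 7 h 48 min
Fri: 06:19–12:44 = 6 h 25 min − 60 min = 5 h 25 min → rounds to 5 h 24 min
Total credited: 23 h 36 min.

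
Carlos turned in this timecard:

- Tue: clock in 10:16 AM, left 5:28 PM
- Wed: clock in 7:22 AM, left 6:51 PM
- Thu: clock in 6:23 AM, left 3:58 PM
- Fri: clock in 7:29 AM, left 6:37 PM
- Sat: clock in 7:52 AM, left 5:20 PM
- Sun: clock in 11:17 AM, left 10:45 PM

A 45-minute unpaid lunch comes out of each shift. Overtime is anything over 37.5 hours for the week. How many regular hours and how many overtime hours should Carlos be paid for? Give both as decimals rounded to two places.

Tue: 10:16 AM–5:28 PM = 7 h 12 min; less 45 min break → 6 h 27 min
Wed: 7:22 AM–6:51 PM = 11 h 29 min; less 45 min break → 10 h 44 min
Thu: 6:23 AM–3:58 PM = 9 h 35 min; less 45 min break → 8 h 50 min
Fri: 7:29 AM–6:37 PM = 11 h 8 min; less 45 min break → 10 h 23 min
Sat: 7:52 AM–5:20 PM = 9 h 28 min; less 45 min break → 8 h 43 min
Sun: 11:17 AM–10:45 PM = 11 h 28 min; less 45 min break → 10 h 43 min
Total worked: 55 h 50 min = 55.83 h.
Threshold 37.5 h → overtime 18 h 20 min, regular 37 h 30 min.

Regular 37.50 hours, overtime 18.33 hours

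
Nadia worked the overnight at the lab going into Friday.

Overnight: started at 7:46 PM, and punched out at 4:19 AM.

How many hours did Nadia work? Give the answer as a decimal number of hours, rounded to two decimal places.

8.55 hours

Overnight: 7:46 PM → midnight = 4 h 14 min; midnight → 4:19 AM = 4 h 19 min; span 8 h 33 min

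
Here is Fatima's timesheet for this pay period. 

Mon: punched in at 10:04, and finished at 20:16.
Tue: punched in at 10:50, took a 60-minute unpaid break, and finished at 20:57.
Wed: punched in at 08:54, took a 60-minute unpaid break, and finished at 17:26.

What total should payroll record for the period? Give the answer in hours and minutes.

Mon: 10:04–20:16 = 10 h 12 min
Tue: 10:50–20:57 = 10 h 7 min; less 60 min break → 9 h 7 min
Wed: 08:54–17:26 = 8 h 32 min; less 60 min break → 7 h 32 min
Total: 10 h 12 min + 9 h 7 min + 7 h 32 min = 26 h 51 min.

26 h 51 min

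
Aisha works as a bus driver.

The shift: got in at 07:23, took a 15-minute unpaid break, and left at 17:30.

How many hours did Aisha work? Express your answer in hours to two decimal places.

9.87 hours

The shift: 07:23–17:30 = 10 h 7 min; less 15 min break → 9 h 52 min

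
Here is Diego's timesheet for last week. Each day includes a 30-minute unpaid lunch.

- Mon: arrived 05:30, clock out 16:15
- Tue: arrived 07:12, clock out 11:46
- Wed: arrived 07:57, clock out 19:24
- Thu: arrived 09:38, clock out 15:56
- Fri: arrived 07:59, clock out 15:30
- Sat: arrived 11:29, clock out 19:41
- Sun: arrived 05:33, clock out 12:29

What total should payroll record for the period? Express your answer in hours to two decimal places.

52.22 hours

Mon: 05:30–16:15 = 10 h 45 min; less 30 min break → 10 h 15 min
Tue: 07:12–11:46 = 4 h 34 min; less 30 min break → 4 h 4 min
Wed: 07:57–19:24 = 11 h 27 min; less 30 min break → 10 h 57 min
Thu: 09:38–15:56 = 6 h 18 min; less 30 min break → 5 h 48 min
Fri: 07:59–15:30 = 7 h 31 min; less 30 min break → 7 h 1 min
Sat: 11:29–19:41 = 8 h 12 min; less 30 min break → 7 h 42 min
Sun: 05:33–12:29 = 6 h 56 min; less 30 min break → 6 h 26 min
Total: 10 h 15 min + 4 h 4 min + 10 h 57 min + 5 h 48 min + 7 h 1 min + 7 h 42 min + 6 h 26 min = 52 h 13 min.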